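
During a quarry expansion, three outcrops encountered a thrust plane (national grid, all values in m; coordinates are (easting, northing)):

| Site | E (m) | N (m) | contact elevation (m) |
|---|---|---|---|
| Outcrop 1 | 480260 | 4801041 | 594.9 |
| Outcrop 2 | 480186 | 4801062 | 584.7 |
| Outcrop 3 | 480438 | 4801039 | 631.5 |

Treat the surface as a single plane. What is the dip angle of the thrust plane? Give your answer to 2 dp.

17.98°

Two edge vectors: Outcrop 1→Outcrop 2 = (-74, 21, -10.2), Outcrop 1→Outcrop 3 = (178, -2, 36.6).
Normal n = (Outcrop 1→Outcrop 2) × (Outcrop 1→Outcrop 3) = (748.2, 892.8, -3590).
So ∂z/∂E = −n_x/n_z = 0.20841 and ∂z/∂N = −n_y/n_z = 0.24869.
Gradient magnitude |∇z| = √(a² + b²) = √(0.04344 + 0.06185) = 0.32447.
True dip = arctan(0.32447) = 17.98°, dipping toward SW (azimuth ≈ 220°).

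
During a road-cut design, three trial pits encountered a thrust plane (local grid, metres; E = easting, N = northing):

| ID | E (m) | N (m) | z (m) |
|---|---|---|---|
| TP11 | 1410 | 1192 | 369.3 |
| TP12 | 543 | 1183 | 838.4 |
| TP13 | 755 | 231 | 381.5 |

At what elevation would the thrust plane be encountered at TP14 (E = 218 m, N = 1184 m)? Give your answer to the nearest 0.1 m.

1015.8 m

Two edge vectors: TP11→TP12 = (-867, -9, 469.1), TP11→TP13 = (-655, -961, 12.2).
Normal n = (TP11→TP12) × (TP11→TP13) = (450695.3, -296683.1, 827292).
So ∂z/∂E = −n_x/n_z = −0.544784 and ∂z/∂N = −n_y/n_z = 0.358620.
Intercept c from TP11: 369.3 + 768.15 − 427.47 = 709.97.
At (218, 1184): z = −118.8 + 424.6 + 709.97 = 1015.8 m.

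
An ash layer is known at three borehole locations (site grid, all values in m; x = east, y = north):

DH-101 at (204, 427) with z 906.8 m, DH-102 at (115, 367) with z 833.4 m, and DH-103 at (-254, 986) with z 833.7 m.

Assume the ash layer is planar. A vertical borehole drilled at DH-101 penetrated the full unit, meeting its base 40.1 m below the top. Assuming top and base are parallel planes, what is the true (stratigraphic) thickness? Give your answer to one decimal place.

Let the plane be z = a·x + b·y + c.
DH-102−DH-101: −89a − 60b = −73.4;  DH-103−DH-101: −458a + 559b = −73.1.
Solving gives a = 0.58806, b = 0.35104.
|∇z| = √(a²+b²) = 0.68487, so dip δ = arctan(0.68487) = 34.41°.
True thickness = vertical thickness × cos δ = 40.1 × cos 34.41° = 33.1 m.

33.1 m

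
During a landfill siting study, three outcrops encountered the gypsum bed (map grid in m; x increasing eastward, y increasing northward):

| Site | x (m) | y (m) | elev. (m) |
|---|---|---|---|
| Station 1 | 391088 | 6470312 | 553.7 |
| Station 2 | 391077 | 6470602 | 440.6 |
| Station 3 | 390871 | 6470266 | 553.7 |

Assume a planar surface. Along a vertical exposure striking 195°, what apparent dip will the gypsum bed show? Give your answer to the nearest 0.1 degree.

19.4°

Two edge vectors: Station 1→Station 2 = (-11, 290, -113.1), Station 1→Station 3 = (-217, -46, 0).
Normal n = (Station 1→Station 2) × (Station 1→Station 3) = (-5202.6, 24542.7, 63436).
So ∂z/∂x = −n_x/n_z = 0.08201 and ∂z/∂y = −n_y/n_z = −0.38689.
Unit vector along 195° is (sin 195°, cos 195°) = (-0.2588, -0.9659).
Slope in that direction = a·(-0.2588) + b·(-0.9659) = 0.35248.
Apparent dip = arctan|0.35248| = 19.4° (true dip is 21.6°, so apparent ≤ true as expected).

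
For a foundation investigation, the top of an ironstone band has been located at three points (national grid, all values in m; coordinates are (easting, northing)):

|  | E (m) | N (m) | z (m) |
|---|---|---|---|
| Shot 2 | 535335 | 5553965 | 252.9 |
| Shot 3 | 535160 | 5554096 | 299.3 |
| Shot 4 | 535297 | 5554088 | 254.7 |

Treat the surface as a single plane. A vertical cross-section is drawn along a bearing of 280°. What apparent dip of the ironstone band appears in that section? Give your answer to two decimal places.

17.25°

Let the plane be z = a·E + b·N + c.
Shot 3−Shot 2: −175a + 131b = 46.4;  Shot 4−Shot 2: −38a + 123b = 1.8.
Solving gives a = −0.33066, b = −0.08752.
Unit vector along 280° is (sin 280°, cos 280°) = (-0.9848, 0.1736).
Slope in that direction = a·(-0.9848) + b·(0.1736) = 0.31044.
Apparent dip = arctan|0.31044| = 17.25° (true dip is 18.9°, so apparent ≤ true as expected).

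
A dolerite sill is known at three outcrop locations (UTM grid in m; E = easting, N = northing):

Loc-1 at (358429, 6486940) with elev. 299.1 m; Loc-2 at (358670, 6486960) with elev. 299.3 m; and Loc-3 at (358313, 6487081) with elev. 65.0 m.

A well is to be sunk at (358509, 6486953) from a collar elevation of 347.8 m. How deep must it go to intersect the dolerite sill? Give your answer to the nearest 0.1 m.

Let the plane be z = a·E + b·N + c.
Loc-2−Loc-1: 241a + 20b = 0.2;  Loc-3−Loc-1: −116a + 141b = −234.1.
Solving gives a = 0.129754001, b = −1.553535715.
Then c = 299.1 − a·358429 − b·6486940 = 10031484.48.
At (358509, 6486953): z_contact = 46517.98 − 10077713.17 + 10031484.48 = 289.28 m.
Depth below ground = 347.8 − 289.28 = 58.5 m.

58.5 m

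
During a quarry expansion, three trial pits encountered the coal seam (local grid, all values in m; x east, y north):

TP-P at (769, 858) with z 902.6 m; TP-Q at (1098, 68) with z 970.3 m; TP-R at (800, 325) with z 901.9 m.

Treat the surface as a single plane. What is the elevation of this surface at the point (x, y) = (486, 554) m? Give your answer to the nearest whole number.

Two edge vectors: TP-P→TP-Q = (329, -790, 67.7), TP-P→TP-R = (31, -533, -0.7).
Normal n = (TP-P→TP-Q) × (TP-P→TP-R) = (36637.1, 2329, -150867).
So ∂z/∂x = −n_x/n_z = 0.24284 and ∂z/∂y = −n_y/n_z = 0.01544.
Intercept c from TP-P: 902.6 − 186.75 − 13.25 = 702.61.
At (486, 554): z = 118.0 + 8.6 + 702.61 = 829.2 m.

829 m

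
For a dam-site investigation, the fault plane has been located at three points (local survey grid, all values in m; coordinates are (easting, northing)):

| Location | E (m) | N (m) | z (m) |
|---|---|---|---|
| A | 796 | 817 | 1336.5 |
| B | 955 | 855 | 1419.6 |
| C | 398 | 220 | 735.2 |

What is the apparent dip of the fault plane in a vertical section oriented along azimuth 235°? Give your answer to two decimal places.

35.91°

Two edge vectors: A→B = (159, 38, 83.1), A→C = (-398, -597, -601.3).
Normal n = (A→B) × (A→C) = (26761.3, 62532.9, -79799).
So ∂z/∂E = −n_x/n_z = 0.33536 and ∂z/∂N = −n_y/n_z = 0.78363.
Unit vector along 235° is (sin 235°, cos 235°) = (-0.8192, -0.5736).
Slope in that direction = a·(-0.8192) + b·(-0.5736) = −0.72418.
Apparent dip = arctan|0.72418| = 35.91° (true dip is 40.4°, so apparent ≤ true as expected).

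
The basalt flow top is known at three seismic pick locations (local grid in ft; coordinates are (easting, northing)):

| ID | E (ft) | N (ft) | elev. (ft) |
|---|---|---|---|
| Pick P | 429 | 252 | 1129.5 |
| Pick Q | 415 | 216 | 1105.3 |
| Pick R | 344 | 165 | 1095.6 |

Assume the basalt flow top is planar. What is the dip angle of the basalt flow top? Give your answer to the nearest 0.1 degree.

44.5°

Let the plane be z = a·E + b·N + c.
Pick Q−Pick P: −14a − 36b = −24.2;  Pick R−Pick P: −85a − 87b = −33.9.
Solving gives a = −0.48046, b = 0.85907.
Gradient magnitude |∇z| = √(a² + b²) = √(0.23084 + 0.73799) = 0.98429.
True dip = arctan(0.98429) = 44.5°, dipping toward SSE (azimuth ≈ 151°).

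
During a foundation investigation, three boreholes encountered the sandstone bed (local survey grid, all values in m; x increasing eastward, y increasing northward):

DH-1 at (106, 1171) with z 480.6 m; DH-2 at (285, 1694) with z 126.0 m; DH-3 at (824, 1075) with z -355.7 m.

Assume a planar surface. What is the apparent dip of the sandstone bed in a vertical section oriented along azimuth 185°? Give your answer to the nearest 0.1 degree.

Two edge vectors: DH-1→DH-2 = (179, 523, -354.6), DH-1→DH-3 = (718, -96, -836.3).
Normal n = (DH-1→DH-2) × (DH-1→DH-3) = (-471426.5, -104905.1, -392698).
So ∂z/∂x = −n_x/n_z = −1.20048 and ∂z/∂y = −n_y/n_z = −0.26714.
Unit vector along 185° is (sin 185°, cos 185°) = (-0.0872, -0.9962).
Slope in that direction = a·(-0.0872) + b·(-0.9962) = 0.37075.
Apparent dip = arctan|0.37075| = 20.3° (true dip is 50.9°, so apparent ≤ true as expected).

20.3°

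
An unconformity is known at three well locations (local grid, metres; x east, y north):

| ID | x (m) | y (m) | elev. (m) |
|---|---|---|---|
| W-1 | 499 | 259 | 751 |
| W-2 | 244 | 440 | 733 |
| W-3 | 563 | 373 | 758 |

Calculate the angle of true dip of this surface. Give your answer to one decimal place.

4.8°

Two edge vectors: W-1→W-2 = (-255, 181, -18), W-1→W-3 = (64, 114, 7).
Normal n = (W-1→W-2) × (W-1→W-3) = (3319, 633, -40654).
So ∂z/∂x = −n_x/n_z = 0.08164 and ∂z/∂y = −n_y/n_z = 0.01557.
Gradient magnitude |∇z| = √(a² + b²) = √(0.00667 + 0.00024) = 0.08311.
True dip = arctan(0.08311) = 4.8°, dipping toward W (azimuth ≈ 259°).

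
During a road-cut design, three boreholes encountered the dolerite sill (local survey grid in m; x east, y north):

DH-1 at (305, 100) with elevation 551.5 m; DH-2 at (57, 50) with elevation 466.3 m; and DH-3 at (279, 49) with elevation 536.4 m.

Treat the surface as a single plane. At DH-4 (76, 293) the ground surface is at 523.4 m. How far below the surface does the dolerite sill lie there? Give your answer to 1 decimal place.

18.3 m

Let the plane be z = a·x + b·y + c.
DH-2−DH-1: −248a − 50b = −85.2;  DH-3−DH-1: −26a − 51b = −15.1.
Solving gives a = 0.31637, b = 0.13479.
Then c = 551.5 − a·305 − b·100 = 441.53.
At (76, 293): z_contact = 24.04 + 39.49 + 441.53 = 505.07 m.
Depth below ground = 523.4 − 505.07 = 18.3 m.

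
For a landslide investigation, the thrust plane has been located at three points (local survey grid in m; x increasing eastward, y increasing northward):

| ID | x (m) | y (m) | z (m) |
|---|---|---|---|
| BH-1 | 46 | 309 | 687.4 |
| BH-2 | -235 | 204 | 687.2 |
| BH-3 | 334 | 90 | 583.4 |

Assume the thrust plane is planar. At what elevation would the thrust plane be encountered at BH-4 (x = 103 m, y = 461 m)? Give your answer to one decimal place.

Two edge vectors: BH-1→BH-2 = (-281, -105, -0.2), BH-1→BH-3 = (288, -219, -104).
Normal n = (BH-1→BH-2) × (BH-1→BH-3) = (10876.2, -29281.6, 91779).
So ∂z/∂x = −n_x/n_z = −0.11850 and ∂z/∂y = −n_y/n_z = 0.31904.
Intercept c from BH-1: 687.4 + 5.45 − 98.58 = 594.27.
At (103, 461): z = −12.2 + 147.1 + 594.27 = 729.1 m.

729.1 m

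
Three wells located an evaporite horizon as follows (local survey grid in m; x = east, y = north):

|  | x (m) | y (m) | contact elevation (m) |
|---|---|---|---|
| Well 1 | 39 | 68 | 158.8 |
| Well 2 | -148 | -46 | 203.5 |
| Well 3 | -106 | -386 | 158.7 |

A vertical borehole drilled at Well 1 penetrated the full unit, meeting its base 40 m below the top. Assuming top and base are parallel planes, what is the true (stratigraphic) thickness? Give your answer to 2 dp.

38.19 m

Let the plane be z = a·x + b·y + c.
Well 2−Well 1: −187a − 114b = 44.7;  Well 3−Well 1: −145a − 454b = −0.1.
Solving gives a = −0.29700, b = 0.09508.
|∇z| = √(a²+b²) = 0.31185, so dip δ = arctan(0.31185) = 17.32°.
True thickness = vertical thickness × cos δ = 40 × cos 17.32° = 38.19 m.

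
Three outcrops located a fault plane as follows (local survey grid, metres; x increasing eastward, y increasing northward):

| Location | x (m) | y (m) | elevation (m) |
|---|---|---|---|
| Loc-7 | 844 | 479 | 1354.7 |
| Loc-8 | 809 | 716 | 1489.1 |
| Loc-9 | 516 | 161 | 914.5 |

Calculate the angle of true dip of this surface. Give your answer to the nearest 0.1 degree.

43.9°

Let the plane be z = a·x + b·y + c.
Loc-8−Loc-7: −35a + 237b = 134.4;  Loc-9−Loc-7: −328a − 318b = −440.2.
Solving gives a = 0.69305, b = 0.66944.
Gradient magnitude |∇z| = √(a² + b²) = √(0.48031 + 0.44815) = 0.96357.
True dip = arctan(0.96357) = 43.9°, dipping toward SW (azimuth ≈ 226°).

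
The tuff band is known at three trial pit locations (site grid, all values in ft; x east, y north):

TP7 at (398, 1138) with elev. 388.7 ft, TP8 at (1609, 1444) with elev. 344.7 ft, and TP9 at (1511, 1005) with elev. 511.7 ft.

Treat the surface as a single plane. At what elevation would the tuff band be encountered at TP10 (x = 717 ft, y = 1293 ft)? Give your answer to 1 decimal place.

Two edge vectors: TP7→TP8 = (1211, 306, -44), TP7→TP9 = (1113, -133, 123).
Normal n = (TP7→TP8) × (TP7→TP9) = (31786, -197925, -501641).
So ∂z/∂x = −n_x/n_z = 0.063364 and ∂z/∂y = −n_y/n_z = −0.394555.
Intercept c from TP7: 388.7 − 25.22 + 449.00 = 812.48.
At (717, 1293): z = 45.4 − 510.2 + 812.48 = 347.8 ft.

347.8 ft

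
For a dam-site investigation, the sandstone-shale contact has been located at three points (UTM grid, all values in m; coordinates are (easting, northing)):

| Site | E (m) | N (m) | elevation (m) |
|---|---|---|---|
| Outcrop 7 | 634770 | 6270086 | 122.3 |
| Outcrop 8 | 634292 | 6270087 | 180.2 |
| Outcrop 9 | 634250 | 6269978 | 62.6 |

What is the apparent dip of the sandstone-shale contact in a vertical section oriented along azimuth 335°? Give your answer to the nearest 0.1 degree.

Two edge vectors: Outcrop 7→Outcrop 8 = (-478, 1, 57.9), Outcrop 7→Outcrop 9 = (-520, -108, -59.7).
Normal n = (Outcrop 7→Outcrop 8) × (Outcrop 7→Outcrop 9) = (6193.5, -58644.6, 52144).
So ∂z/∂E = −n_x/n_z = −0.11878 and ∂z/∂N = −n_y/n_z = 1.12467.
Unit vector along 335° is (sin 335°, cos 335°) = (-0.4226, 0.9063).
Slope in that direction = a·(-0.4226) + b·(0.9063) = 1.06949.
Apparent dip = arctan|1.06949| = 46.9° (true dip is 48.5°, so apparent ≤ true as expected).

46.9°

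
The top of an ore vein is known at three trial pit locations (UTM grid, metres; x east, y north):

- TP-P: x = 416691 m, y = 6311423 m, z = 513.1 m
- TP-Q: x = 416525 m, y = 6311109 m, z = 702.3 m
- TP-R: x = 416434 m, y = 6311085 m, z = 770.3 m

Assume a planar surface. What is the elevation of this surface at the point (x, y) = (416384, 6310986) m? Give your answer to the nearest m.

828 m

Two edge vectors: TP-P→TP-Q = (-166, -314, 189.2), TP-P→TP-R = (-257, -338, 257.2).
Normal n = (TP-P→TP-Q) × (TP-P→TP-R) = (-16811.2, -5929.2, -24590).
So ∂z/∂x = −n_x/n_z = −0.68366002 and ∂z/∂y = −n_y/n_z = −0.24112241.
Intercept c from TP-P: 513.1 + 284874.98 + 1521825.51 = 1807213.59.
At (416384, 6310986): z = −284665.1 − 1521720.1 + 1807213.59 = 828.4 m.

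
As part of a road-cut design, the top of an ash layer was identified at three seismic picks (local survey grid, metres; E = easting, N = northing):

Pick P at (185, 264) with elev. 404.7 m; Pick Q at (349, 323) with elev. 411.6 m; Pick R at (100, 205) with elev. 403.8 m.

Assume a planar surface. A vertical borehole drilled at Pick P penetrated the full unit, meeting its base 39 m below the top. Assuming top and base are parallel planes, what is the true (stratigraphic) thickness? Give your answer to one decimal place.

38.7 m

Two edge vectors: Pick P→Pick Q = (164, 59, 6.9), Pick P→Pick R = (-85, -59, -0.9).
Normal n = (Pick P→Pick Q) × (Pick P→Pick R) = (354, -438.9, -4661).
So ∂z/∂E = −n_x/n_z = 0.07595 and ∂z/∂N = −n_y/n_z = −0.09416.
|∇z| = √(a²+b²) = 0.12098, so dip δ = arctan(0.12098) = 6.90°.
True thickness = vertical thickness × cos δ = 39 × cos 6.90° = 38.7 m.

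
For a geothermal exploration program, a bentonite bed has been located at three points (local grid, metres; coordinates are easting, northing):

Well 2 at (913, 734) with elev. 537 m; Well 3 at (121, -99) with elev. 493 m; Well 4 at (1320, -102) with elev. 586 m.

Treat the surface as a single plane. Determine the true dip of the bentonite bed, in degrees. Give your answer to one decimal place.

Two edge vectors: Well 2→Well 3 = (-792, -833, -44), Well 2→Well 4 = (407, -836, 49).
Normal n = (Well 2→Well 3) × (Well 2→Well 4) = (-77601, 20900, 1001143).
So ∂z/∂easting = −n_x/n_z = 0.07751 and ∂z/∂northing = −n_y/n_z = −0.02088.
Gradient magnitude |∇z| = √(a² + b²) = √(0.00601 + 0.00044) = 0.08027.
True dip = arctan(0.08027) = 4.6°, dipping toward WNW (azimuth ≈ 285°).

4.6°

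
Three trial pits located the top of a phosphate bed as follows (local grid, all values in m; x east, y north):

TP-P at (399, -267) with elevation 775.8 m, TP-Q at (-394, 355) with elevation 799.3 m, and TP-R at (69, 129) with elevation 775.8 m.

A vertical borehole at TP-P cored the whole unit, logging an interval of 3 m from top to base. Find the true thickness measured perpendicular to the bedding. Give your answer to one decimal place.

3.0 m

Two edge vectors: TP-P→TP-Q = (-793, 622, 23.5), TP-P→TP-R = (-330, 396, 0).
Normal n = (TP-P→TP-Q) × (TP-P→TP-R) = (-9306, -7755, -108768).
So ∂z/∂x = −n_x/n_z = −0.08556 and ∂z/∂y = −n_y/n_z = −0.07130.
|∇z| = √(a²+b²) = 0.11137, so dip δ = arctan(0.11137) = 6.35°.
True thickness = vertical thickness × cos δ = 3 × cos 6.35° = 3.0 m.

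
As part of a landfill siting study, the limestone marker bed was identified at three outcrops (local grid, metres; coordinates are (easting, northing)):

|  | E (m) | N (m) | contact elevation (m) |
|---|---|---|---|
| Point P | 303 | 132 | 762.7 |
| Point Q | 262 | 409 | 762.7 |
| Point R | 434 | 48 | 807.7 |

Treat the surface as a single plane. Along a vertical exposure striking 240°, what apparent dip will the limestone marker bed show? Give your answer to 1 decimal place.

Two edge vectors: Point P→Point Q = (-41, 277, 0), Point P→Point R = (131, -84, 45).
Normal n = (Point P→Point Q) × (Point P→Point R) = (12465, 1845, -32843).
So ∂z/∂E = −n_x/n_z = 0.37953 and ∂z/∂N = −n_y/n_z = 0.05618.
Unit vector along 240° is (sin 240°, cos 240°) = (-0.8660, -0.5000).
Slope in that direction = a·(-0.8660) + b·(-0.5000) = −0.35677.
Apparent dip = arctan|0.35677| = 19.6° (true dip is 21.0°, so apparent ≤ true as expected).

19.6°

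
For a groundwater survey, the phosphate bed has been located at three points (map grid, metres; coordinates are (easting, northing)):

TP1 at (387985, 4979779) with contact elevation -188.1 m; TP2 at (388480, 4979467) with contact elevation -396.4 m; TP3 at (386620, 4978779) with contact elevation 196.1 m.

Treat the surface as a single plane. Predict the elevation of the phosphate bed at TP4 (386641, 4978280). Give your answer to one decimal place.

137.6 m

Let the plane be z = a·E + b·N + c.
TP2−TP1: 495a − 312b = −208.3;  TP3−TP1: −1365a − 1000b = 384.2.
Solving gives a = −0.356366085, b = 0.102239705.
Then c = -188.1 − a·387985 − b·4979779 = −371054.54.
At (386641, 4978280): z = −137785.7 + 508977.9 − 371054.54 = 137.6 m.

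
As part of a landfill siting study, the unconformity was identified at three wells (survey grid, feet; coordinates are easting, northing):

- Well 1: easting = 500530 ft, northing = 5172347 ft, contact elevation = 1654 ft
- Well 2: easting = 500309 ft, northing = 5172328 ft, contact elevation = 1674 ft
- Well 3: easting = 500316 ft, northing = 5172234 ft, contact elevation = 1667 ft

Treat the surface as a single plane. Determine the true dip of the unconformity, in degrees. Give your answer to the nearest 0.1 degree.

Let the plane be z = a·easting + b·northing + c.
Well 2−Well 1: −221a − 19b = 20;  Well 3−Well 1: −214a − 113b = 13.
Solving gives a = −0.09628, b = 0.06730.
Gradient magnitude |∇z| = √(a² + b²) = √(0.00927 + 0.00453) = 0.11747.
True dip = arctan(0.11747) = 6.7°, dipping toward SE (azimuth ≈ 125°).

6.7°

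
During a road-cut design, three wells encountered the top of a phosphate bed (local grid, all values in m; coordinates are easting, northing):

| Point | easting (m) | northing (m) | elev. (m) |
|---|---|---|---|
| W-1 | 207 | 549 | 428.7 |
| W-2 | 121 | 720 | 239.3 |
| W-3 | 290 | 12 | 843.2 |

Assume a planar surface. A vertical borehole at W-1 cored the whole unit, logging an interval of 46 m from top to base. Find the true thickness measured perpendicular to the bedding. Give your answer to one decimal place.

Let the plane be z = a·easting + b·northing + c.
W-2−W-1: −86a + 171b = −189.4;  W-3−W-1: 83a − 537b = 414.5.
Solving gives a = 0.96372, b = −0.62293.
|∇z| = √(a²+b²) = 1.14751, so dip δ = arctan(1.14751) = 48.93°.
True thickness = vertical thickness × cos δ = 46 × cos 48.93° = 30.2 m.

30.2 m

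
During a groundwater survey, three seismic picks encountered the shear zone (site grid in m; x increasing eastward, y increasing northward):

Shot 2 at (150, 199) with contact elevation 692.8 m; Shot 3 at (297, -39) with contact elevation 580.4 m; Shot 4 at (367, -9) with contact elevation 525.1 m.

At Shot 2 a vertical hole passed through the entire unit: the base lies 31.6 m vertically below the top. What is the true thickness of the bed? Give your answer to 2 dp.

Two edge vectors: Shot 2→Shot 3 = (147, -238, -112.4), Shot 2→Shot 4 = (217, -208, -167.7).
Normal n = (Shot 2→Shot 3) × (Shot 2→Shot 4) = (16533.4, 261.1, 21070).
So ∂z/∂x = −n_x/n_z = −0.78469 and ∂z/∂y = −n_y/n_z = −0.01239.
|∇z| = √(a²+b²) = 0.78479, so dip δ = arctan(0.78479) = 38.12°.
True thickness = vertical thickness × cos δ = 31.6 × cos 38.12° = 24.86 m.

24.86 m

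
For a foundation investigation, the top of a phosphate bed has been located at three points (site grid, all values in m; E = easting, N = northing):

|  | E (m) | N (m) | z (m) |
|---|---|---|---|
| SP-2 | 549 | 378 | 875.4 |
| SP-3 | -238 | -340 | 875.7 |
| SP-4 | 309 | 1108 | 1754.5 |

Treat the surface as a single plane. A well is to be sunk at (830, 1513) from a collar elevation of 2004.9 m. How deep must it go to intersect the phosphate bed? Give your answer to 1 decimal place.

315.7 m

Two edge vectors: SP-2→SP-3 = (-787, -718, 0.3), SP-2→SP-4 = (-240, 730, 879.1).
Normal n = (SP-2→SP-3) × (SP-2→SP-4) = (-631412.8, 691779.7, -746830).
So ∂z/∂E = −n_x/n_z = −0.845457 and ∂z/∂N = −n_y/n_z = 0.926288.
Intercept c from SP-2: 875.4 + 464.16 − 350.14 = 989.42.
At (830, 1513): z_contact = −701.73 + 1401.47 + 989.42 = 1689.16 m.
Depth below ground = 2004.9 − 1689.16 = 315.7 m.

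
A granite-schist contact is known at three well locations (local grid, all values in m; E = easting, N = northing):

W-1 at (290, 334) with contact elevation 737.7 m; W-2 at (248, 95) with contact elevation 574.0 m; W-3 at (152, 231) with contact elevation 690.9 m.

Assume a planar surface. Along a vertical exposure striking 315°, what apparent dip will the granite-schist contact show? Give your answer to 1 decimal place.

Two edge vectors: W-1→W-2 = (-42, -239, -163.7), W-1→W-3 = (-138, -103, -46.8).
Normal n = (W-1→W-2) × (W-1→W-3) = (-5675.9, 20625, -28656).
So ∂z/∂E = −n_x/n_z = −0.19807 and ∂z/∂N = −n_y/n_z = 0.71974.
Unit vector along 315° is (sin 315°, cos 315°) = (-0.7071, 0.7071).
Slope in that direction = a·(-0.7071) + b·(0.7071) = 0.64899.
Apparent dip = arctan|0.64899| = 33.0° (true dip is 36.7°, so apparent ≤ true as expected).

33.0°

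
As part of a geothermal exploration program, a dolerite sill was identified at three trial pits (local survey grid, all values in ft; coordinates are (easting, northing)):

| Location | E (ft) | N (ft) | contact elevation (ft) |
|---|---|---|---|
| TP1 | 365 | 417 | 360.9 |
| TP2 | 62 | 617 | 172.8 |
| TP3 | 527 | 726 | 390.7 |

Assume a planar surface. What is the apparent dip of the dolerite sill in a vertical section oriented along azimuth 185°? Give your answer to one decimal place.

Let the plane be z = a·E + b·N + c.
TP2−TP1: −303a + 200b = −188.1;  TP3−TP1: 162a + 309b = 29.8.
Solving gives a = 0.50849, b = −0.17014.
Unit vector along 185° is (sin 185°, cos 185°) = (-0.0872, -0.9962).
Slope in that direction = a·(-0.0872) + b·(-0.9962) = 0.12518.
Apparent dip = arctan|0.12518| = 7.1° (true dip is 28.2°, so apparent ≤ true as expected).

7.1°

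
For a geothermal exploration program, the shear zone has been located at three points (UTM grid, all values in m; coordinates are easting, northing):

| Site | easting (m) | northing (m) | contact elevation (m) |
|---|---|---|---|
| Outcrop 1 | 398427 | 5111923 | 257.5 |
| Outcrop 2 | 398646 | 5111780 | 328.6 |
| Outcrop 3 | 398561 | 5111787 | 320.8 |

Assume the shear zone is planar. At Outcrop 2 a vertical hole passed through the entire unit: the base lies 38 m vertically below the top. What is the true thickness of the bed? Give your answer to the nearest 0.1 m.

Two edge vectors: Outcrop 1→Outcrop 2 = (219, -143, 71.1), Outcrop 1→Outcrop 3 = (134, -136, 63.3).
Normal n = (Outcrop 1→Outcrop 2) × (Outcrop 1→Outcrop 3) = (617.7, -4335.3, -10622).
So ∂z/∂easting = −n_x/n_z = 0.05815 and ∂z/∂northing = −n_y/n_z = −0.40814.
|∇z| = √(a²+b²) = 0.41227, so dip δ = arctan(0.41227) = 22.40°.
True thickness = vertical thickness × cos δ = 38 × cos 22.40° = 35.1 m.

35.1 m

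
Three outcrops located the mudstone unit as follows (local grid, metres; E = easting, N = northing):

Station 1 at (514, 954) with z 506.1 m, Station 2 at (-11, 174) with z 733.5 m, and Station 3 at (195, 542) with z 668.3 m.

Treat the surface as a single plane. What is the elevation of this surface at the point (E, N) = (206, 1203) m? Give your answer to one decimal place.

913.6 m

Let the plane be z = a·E + b·N + c.
Station 2−Station 1: −525a − 780b = 227.4;  Station 3−Station 1: −319a − 412b = 162.2.
Solving gives a = −1.009446, b = 0.387897.
Then c = 506.1 − a·514 − b·954 = 654.90.
At (206, 1203): z = −207.9 + 466.6 + 654.90 = 913.6 m.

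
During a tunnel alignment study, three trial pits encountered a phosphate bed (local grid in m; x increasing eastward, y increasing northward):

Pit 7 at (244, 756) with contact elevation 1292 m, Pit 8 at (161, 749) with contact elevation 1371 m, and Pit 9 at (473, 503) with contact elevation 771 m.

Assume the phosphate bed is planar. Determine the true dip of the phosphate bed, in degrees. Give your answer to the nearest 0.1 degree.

Let the plane be z = a·x + b·y + c.
Pit 8−Pit 7: −83a − 7b = 79;  Pit 9−Pit 7: 229a − 253b = −521.
Solving gives a = −1.04566, b = 1.11282.
Gradient magnitude |∇z| = √(a² + b²) = √(1.09340 + 1.23837) = 1.52702.
True dip = arctan(1.52702) = 56.8°, dipping toward SE (azimuth ≈ 137°).

56.8°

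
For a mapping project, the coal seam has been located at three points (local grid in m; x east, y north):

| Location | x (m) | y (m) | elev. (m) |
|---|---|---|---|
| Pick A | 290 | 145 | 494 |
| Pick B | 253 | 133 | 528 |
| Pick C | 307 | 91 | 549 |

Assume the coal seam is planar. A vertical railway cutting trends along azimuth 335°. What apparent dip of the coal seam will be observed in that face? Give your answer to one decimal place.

Let the plane be z = a·x + b·y + c.
Pick B−Pick A: −37a − 12b = 34;  Pick C−Pick A: 17a − 54b = 55.
Solving gives a = −0.53406, b = −1.18665.
Unit vector along 335° is (sin 335°, cos 335°) = (-0.4226, 0.9063).
Slope in that direction = a·(-0.4226) + b·(0.9063) = −0.84977.
Apparent dip = arctan|0.84977| = 40.4° (true dip is 52.5°, so apparent ≤ true as expected).

40.4°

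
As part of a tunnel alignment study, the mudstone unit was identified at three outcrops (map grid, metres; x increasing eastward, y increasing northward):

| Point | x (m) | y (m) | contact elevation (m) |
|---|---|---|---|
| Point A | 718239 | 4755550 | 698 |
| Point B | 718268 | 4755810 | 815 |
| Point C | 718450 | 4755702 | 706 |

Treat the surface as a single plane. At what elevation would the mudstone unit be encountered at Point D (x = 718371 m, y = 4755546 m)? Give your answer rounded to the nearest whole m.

655 m

Two edge vectors: Point A→Point B = (29, 260, 117), Point A→Point C = (211, 152, 8).
Normal n = (Point A→Point B) × (Point A→Point C) = (-15704, 24455, -50452).
So ∂z/∂x = −n_x/n_z = −0.31126615 and ∂z/∂y = −n_y/n_z = 0.48471815.
Intercept c from Point A: 698 + 223563.49 − 2305101.39 = −2080839.90.
At (718371, 4755546): z = −223604.6 + 2305099.4 − 2080839.90 = 655.0 m.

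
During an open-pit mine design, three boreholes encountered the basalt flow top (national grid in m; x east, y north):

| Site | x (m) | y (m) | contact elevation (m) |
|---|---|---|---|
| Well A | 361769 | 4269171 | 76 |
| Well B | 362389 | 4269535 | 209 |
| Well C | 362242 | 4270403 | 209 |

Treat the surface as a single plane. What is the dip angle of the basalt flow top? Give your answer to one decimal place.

Two edge vectors: Well A→Well B = (620, 364, 133), Well A→Well C = (473, 1232, 133).
Normal n = (Well A→Well B) × (Well A→Well C) = (-115444, -19551, 591668).
So ∂z/∂x = −n_x/n_z = 0.19512 and ∂z/∂y = −n_y/n_z = 0.03304.
Gradient magnitude |∇z| = √(a² + b²) = √(0.03807 + 0.00109) = 0.19789.
True dip = arctan(0.19789) = 11.2°, dipping toward W (azimuth ≈ 260°).

11.2°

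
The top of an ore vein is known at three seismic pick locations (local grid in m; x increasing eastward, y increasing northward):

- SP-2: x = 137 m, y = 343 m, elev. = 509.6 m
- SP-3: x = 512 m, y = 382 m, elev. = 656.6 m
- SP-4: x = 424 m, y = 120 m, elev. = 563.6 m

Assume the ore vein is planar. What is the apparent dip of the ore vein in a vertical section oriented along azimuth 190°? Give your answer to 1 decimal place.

16.3°

Let the plane be z = a·x + b·y + c.
SP-3−SP-2: 375a + 39b = 147;  SP-4−SP-2: 287a − 223b = 54.
Solving gives a = 0.36794, b = 0.23138.
Unit vector along 190° is (sin 190°, cos 190°) = (-0.1736, -0.9848).
Slope in that direction = a·(-0.1736) + b·(-0.9848) = −0.29176.
Apparent dip = arctan|0.29176| = 16.3° (true dip is 23.5°, so apparent ≤ true as expected).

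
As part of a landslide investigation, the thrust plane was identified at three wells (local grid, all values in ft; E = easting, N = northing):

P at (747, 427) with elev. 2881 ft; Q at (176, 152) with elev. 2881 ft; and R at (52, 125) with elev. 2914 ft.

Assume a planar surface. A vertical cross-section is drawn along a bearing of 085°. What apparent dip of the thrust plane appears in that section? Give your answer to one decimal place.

Let the plane be z = a·E + b·N + c.
Q−P: −571a − 275b = 0;  R−P: −695a − 302b = 33.
Solving gives a = −0.48574, b = 1.00856.
Unit vector along 085° is (sin 85°, cos 85°) = (0.9962, 0.0872).
Slope in that direction = a·(0.9962) + b·(0.0872) = −0.39599.
Apparent dip = arctan|0.39599| = 21.6° (true dip is 48.2°, so apparent ≤ true as expected).

21.6°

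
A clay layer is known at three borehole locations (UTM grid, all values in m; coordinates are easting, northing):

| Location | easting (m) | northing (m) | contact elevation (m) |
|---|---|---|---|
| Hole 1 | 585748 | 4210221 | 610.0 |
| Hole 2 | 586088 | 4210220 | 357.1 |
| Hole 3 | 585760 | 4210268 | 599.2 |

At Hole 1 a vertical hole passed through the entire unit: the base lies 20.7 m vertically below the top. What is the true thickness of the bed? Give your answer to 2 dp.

Let the plane be z = a·easting + b·northing + c.
Hole 2−Hole 1: 340a − 1b = −252.9;  Hole 3−Hole 1: 12a + 47b = −10.8.
Solving gives a = −0.74394, b = −0.03984.
|∇z| = √(a²+b²) = 0.74501, so dip δ = arctan(0.74501) = 36.69°.
True thickness = vertical thickness × cos δ = 20.7 × cos 36.69° = 16.60 m.

16.60 m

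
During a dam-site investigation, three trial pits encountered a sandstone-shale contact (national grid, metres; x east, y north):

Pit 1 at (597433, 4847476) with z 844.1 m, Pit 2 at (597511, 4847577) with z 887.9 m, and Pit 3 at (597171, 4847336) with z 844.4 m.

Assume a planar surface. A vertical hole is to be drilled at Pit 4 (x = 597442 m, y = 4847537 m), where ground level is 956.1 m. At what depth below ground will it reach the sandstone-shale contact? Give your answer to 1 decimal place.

Two edge vectors: Pit 1→Pit 2 = (78, 101, 43.8), Pit 1→Pit 3 = (-262, -140, 0.3).
Normal n = (Pit 1→Pit 2) × (Pit 1→Pit 3) = (6162.3, -11499, 15542).
So ∂z/∂x = −n_x/n_z = −0.396493373 and ∂z/∂y = −n_y/n_z = 0.739866169.
Intercept c from Pit 1: 844.1 + 236878.23 − 3586483.50 = −3348761.17.
At (597442, 4847537): z_contact = −236881.79 + 3586528.63 − 3348761.17 = 885.66 m.
Depth below ground = 956.1 − 885.66 = 70.4 m.

70.4 m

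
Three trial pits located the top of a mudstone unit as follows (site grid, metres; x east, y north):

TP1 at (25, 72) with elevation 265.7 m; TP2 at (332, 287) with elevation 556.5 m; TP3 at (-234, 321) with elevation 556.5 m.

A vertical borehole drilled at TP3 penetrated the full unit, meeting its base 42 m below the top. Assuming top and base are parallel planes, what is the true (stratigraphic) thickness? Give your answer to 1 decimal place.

26.3 m

Let the plane be z = a·x + b·y + c.
TP2−TP1: 307a + 215b = 290.8;  TP3−TP1: −259a + 249b = 290.8.
Solving gives a = 0.07483, b = 1.24571.
|∇z| = √(a²+b²) = 1.24795, so dip δ = arctan(1.24795) = 51.29°.
True thickness = vertical thickness × cos δ = 42 × cos 51.29° = 26.3 m.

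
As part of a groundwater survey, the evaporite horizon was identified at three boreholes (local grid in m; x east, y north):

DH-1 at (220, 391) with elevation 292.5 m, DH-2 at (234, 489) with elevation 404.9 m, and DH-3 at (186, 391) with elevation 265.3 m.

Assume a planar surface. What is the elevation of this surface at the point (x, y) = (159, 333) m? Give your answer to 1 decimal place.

183.8 m

Let the plane be z = a·x + b·y + c.
DH-2−DH-1: 14a + 98b = 112.4;  DH-3−DH-1: −34a + 0b = −27.2.
Solving gives a = 0.80000, b = 1.03265.
Then c = 292.5 − a·220 − b·391 = −287.27.
At (159, 333): z = 127.2 + 343.9 − 287.27 = 183.8 m.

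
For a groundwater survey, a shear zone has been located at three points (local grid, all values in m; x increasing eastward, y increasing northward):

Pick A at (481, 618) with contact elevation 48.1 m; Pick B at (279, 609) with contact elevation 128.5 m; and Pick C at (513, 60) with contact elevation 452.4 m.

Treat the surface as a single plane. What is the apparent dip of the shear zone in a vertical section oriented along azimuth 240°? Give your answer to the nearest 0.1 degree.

34.6°

Two edge vectors: Pick A→Pick B = (-202, -9, 80.4), Pick A→Pick C = (32, -558, 404.3).
Normal n = (Pick A→Pick B) × (Pick A→Pick C) = (41224.5, 84241.4, 113004).
So ∂z/∂x = −n_x/n_z = −0.36481 and ∂z/∂y = −n_y/n_z = −0.74547.
Unit vector along 240° is (sin 240°, cos 240°) = (-0.8660, -0.5000).
Slope in that direction = a·(-0.8660) + b·(-0.5000) = 0.68867.
Apparent dip = arctan|0.68867| = 34.6° (true dip is 39.7°, so apparent ≤ true as expected).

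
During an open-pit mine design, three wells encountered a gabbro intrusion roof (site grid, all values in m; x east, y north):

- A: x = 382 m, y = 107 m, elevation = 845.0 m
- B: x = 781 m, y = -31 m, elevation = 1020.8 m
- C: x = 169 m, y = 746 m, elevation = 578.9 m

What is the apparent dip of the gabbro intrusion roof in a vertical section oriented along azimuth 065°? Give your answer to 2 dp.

9.93°

Let the plane be z = a·x + b·y + c.
B−A: 399a − 138b = 175.8;  C−A: −213a + 639b = −266.1.
Solving gives a = 0.33522, b = −0.30469.
Unit vector along 065° is (sin 65°, cos 65°) = (0.9063, 0.4226).
Slope in that direction = a·(0.9063) + b·(0.4226) = 0.17504.
Apparent dip = arctan|0.17504| = 9.93° (true dip is 24.4°, so apparent ≤ true as expected).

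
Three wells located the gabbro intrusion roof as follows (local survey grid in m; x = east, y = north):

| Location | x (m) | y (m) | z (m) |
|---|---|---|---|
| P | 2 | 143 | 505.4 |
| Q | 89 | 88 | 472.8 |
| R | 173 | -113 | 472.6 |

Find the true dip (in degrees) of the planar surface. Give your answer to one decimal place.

28.8°

Two edge vectors: P→Q = (87, -55, -32.6), P→R = (171, -256, -32.8).
Normal n = (P→Q) × (P→R) = (-6541.6, -2721, -12867).
So ∂z/∂x = −n_x/n_z = −0.50840 and ∂z/∂y = −n_y/n_z = −0.21147.
Gradient magnitude |∇z| = √(a² + b²) = √(0.25847 + 0.04472) = 0.55063.
True dip = arctan(0.55063) = 28.8°, dipping toward ENE (azimuth ≈ 067°).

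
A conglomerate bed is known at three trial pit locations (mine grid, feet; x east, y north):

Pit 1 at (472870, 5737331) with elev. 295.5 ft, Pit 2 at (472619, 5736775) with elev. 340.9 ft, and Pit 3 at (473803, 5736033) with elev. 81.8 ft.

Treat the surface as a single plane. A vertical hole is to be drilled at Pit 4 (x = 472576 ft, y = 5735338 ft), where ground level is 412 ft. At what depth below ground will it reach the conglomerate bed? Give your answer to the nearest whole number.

81 ft

Let the plane be z = a·x + b·y + c.
Pit 2−Pit 1: −251a − 556b = 45.4;  Pit 3−Pit 1: 933a − 1298b = −213.7.
Solving gives a = −0.21046385, b = 0.01335688.
Then c = 295.5 − a·472870 − b·5737331 = 23184.69.
At (472576, 5735338): z_contact = −99460.2 + 76606.2 + 23184.69 = 330.8 ft.
Depth below ground = 412 − 330.8 = 81 ft.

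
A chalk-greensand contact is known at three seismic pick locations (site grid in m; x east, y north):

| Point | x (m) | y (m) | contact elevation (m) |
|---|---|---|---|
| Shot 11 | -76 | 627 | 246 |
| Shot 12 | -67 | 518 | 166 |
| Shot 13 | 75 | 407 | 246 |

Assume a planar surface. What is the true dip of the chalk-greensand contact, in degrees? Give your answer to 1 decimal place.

Let the plane be z = a·x + b·y + c.
Shot 12−Shot 11: 9a − 109b = −80;  Shot 13−Shot 11: 151a − 220b = 0.
Solving gives a = 1.21555, b = 0.83431.
Gradient magnitude |∇z| = √(a² + b²) = √(1.47757 + 0.69608) = 1.47433.
True dip = arctan(1.47433) = 55.9°, dipping toward SW (azimuth ≈ 236°).

55.9°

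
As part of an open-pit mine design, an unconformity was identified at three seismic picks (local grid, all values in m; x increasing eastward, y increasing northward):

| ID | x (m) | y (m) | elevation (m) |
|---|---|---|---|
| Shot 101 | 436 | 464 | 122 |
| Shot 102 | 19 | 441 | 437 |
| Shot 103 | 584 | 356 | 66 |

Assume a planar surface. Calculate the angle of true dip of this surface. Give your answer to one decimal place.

Two edge vectors: Shot 101→Shot 102 = (-417, -23, 315), Shot 101→Shot 103 = (148, -108, -56).
Normal n = (Shot 101→Shot 102) × (Shot 101→Shot 103) = (35308, 23268, 48440).
So ∂z/∂x = −n_x/n_z = −0.72890 and ∂z/∂y = −n_y/n_z = −0.48035.
Gradient magnitude |∇z| = √(a² + b²) = √(0.53130 + 0.23073) = 0.87294.
True dip = arctan(0.87294) = 41.1°, dipping toward ENE (azimuth ≈ 057°).

41.1°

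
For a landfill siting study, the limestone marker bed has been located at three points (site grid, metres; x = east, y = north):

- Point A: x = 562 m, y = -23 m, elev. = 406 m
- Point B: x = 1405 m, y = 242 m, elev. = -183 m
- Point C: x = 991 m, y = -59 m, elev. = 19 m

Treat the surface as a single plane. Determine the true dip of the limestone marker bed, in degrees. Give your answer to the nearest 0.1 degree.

Let the plane be z = a·x + b·y + c.
Point B−Point A: 843a + 265b = −589;  Point C−Point A: 429a − 36b = −387.
Solving gives a = −0.85924, b = 0.51072.
Gradient magnitude |∇z| = √(a² + b²) = √(0.73829 + 0.26083) = 0.99956.
True dip = arctan(0.99956) = 45.0°, dipping toward ESE (azimuth ≈ 121°).

45.0°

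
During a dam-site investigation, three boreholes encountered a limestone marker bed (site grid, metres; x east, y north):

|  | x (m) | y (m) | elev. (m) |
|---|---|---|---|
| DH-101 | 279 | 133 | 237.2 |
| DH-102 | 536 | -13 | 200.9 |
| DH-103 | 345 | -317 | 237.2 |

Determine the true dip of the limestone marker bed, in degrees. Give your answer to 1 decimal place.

Two edge vectors: DH-101→DH-102 = (257, -146, -36.3), DH-101→DH-103 = (66, -450, 0).
Normal n = (DH-101→DH-102) × (DH-101→DH-103) = (-16335, -2395.8, -106014).
So ∂z/∂x = −n_x/n_z = −0.15408 and ∂z/∂y = −n_y/n_z = −0.02260.
Gradient magnitude |∇z| = √(a² + b²) = √(0.02374 + 0.00051) = 0.15573.
True dip = arctan(0.15573) = 8.9°, dipping toward E (azimuth ≈ 082°).

8.9°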